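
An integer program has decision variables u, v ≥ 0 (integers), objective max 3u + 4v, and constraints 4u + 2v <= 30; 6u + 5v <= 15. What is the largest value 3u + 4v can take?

(u,v)=(0,3): 4·0+2·3=6≤30, 6·0+5·3=15≤15, objective 12.
(u,v)=(0,2): 4·0+2·2=4≤30, 6·0+5·2=10≤15, objective 8.
No feasible integer point exceeds 12.

12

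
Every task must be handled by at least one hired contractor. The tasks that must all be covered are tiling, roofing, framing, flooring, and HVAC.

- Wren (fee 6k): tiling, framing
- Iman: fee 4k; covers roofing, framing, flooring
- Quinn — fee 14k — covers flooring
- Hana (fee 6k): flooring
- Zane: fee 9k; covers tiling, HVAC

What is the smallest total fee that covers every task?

13

Choose Iman and Zane: together they cover tiling, roofing, framing, flooring, HVAC — every task.
Total fee: 4 + 9 = 13.
No cover costs less than 13.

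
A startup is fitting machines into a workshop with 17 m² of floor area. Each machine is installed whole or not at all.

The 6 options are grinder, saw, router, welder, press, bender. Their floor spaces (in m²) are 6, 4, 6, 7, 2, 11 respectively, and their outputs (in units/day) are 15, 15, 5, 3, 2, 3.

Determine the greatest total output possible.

35

grinder + saw + welder: floor space 6 + 4 + 7 = 17 ≤ 17, output 15 + 15 + 3 = 33.
grinder + saw + press: floor space 6 + 4 + 2 = 12 ≤ 17, output 15 + 15 + 2 = 32.
grinder + saw + router: floor space 6 + 4 + 6 = 16 ≤ 17, output 15 + 15 + 5 = 35.
Best is grinder, saw, and router with total output 35.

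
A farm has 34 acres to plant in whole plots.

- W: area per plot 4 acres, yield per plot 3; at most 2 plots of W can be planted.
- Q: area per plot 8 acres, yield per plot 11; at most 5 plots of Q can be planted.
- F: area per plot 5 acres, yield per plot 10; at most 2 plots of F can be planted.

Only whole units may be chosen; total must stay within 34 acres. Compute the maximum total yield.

53

This is a bounded integer knapsack.
Take 3×Q and 2×F: area 34 ≤ 34, yield 3·11 + 2·10 = 53.
F has the best ratio (10/5) and is taken to its limit of 2; remaining capacity is filled optimally with the others.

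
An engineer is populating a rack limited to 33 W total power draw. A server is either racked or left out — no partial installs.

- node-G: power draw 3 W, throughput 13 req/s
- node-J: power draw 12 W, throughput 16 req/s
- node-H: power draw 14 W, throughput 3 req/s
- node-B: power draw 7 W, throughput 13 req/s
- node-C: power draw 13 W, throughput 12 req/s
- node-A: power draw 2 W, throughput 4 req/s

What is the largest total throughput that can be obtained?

Take node-G, node-J, node-B, and node-A: power draw 3 + 12 + 7 + 2 = 24 ≤ 33, throughput 13 + 16 + 13 + 4 = 46.
No other feasible combination does better.

46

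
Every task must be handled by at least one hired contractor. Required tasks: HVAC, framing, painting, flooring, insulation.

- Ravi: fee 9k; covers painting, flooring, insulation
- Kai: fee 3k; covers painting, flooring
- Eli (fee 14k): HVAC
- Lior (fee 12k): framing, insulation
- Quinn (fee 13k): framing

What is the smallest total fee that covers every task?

Choose Kai, Eli, and Lior: together they cover HVAC, framing, painting, flooring, insulation — every task.
Total fee: 3 + 14 + 12 = 29.
No cover costs less than 29.

29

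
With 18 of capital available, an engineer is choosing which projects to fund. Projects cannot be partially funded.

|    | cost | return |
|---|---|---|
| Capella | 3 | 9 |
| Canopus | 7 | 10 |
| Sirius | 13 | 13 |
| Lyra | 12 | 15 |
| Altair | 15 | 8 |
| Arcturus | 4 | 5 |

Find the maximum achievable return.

24

Allowing fractional choices, the relaxed optimum would be about 29.0, but projects are indivisible.
Capella + Canopus + Arcturus: cost 3 + 7 + 4 = 14 ≤ 18, return 9 + 10 + 5 = 24.
Capella + Lyra: cost 3 + 12 = 15 ≤ 18, return 9 + 15 = 24.
The maximum return is 24; one optimal choice is Capella, Canopus, and Arcturus.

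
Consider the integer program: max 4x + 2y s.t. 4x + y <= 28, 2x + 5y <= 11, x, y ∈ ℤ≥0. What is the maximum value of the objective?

20

(x,y)=(5,0) is feasible, giving 20.
(x,y)=(4,0) is feasible, giving 16.
The best lattice point is (5,0), giving 20.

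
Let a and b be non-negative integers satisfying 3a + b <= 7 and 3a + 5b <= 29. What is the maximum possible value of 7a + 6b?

(a,b)=(1,4): 3·1+1·4=7≤7, 3·1+5·4=23≤29, objective 31.
(a,b)=(0,5): 3·0+1·5=5≤7, 3·0+5·5=25≤29, objective 30.
(a,b)=(1,3): 3·1+1·3=6≤7, 3·1+5·3=18≤29, objective 25.
Maximum is 31 at (a,b)=(1,4).

31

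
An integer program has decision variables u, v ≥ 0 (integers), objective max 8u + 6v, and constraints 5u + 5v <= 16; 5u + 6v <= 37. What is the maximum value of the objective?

The continuous relaxation peaks at (3.2, 0) with value 25.60; rounding to a feasible lattice point costs some objective.
(u,v)=(3,0): 5·3+5·0=15≤16, 5·3+6·0=15≤37, objective 24.
(u,v)=(2,1): 5·2+5·1=15≤16, 5·2+6·1=16≤37, objective 22.
Maximum is 24 at (u,v)=(3,0).

24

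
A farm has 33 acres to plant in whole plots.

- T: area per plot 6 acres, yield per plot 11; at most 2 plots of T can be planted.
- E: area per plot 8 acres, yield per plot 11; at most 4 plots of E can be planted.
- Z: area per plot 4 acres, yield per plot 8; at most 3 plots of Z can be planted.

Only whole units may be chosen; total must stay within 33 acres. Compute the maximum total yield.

57

2×T, 1×E, and 3×Z: area 32 ≤ 33, yield 2·11 + 1·11 + 3·8 = 57.
2×T, 2×E, and 1×Z: area 32 ≤ 33, yield 2·11 + 2·11 + 1·8 = 52.
Best is 57.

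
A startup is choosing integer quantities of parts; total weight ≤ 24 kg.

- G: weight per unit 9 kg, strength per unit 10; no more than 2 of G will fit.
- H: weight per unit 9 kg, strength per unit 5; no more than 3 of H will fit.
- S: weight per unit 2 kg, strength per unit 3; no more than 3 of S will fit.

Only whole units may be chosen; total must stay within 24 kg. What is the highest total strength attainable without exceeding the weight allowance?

29

Take 2×G and 3×S: weight 24 ≤ 24, strength 2·10 + 3·3 = 29.
S has the best ratio (3/2) and is taken to its limit of 3; remaining capacity is filled optimally with the others.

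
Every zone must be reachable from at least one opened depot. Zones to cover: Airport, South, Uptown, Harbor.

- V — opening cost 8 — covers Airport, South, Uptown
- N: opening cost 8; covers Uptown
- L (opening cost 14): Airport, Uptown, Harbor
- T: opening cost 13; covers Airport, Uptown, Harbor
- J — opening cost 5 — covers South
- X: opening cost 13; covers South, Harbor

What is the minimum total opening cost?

18

The greedy cost-per-new-zone heuristic would pick V and T for 21, but a cheaper cover exists.
Choose T and J: together they cover Airport, South, Uptown, Harbor — every zone.
Total opening cost: 13 + 5 = 18.
No cover costs less than 18.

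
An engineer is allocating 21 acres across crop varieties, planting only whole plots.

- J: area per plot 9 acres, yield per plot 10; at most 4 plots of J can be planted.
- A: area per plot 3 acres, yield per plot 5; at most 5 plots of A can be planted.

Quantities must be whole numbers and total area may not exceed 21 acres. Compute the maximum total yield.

A has the best ratio (5/3); taking only A gives at most 5×5 = 25 (stopped by the supply cap of 5).
Mixing does better — 1×J and 4×A: area 21 ≤ 21, yield 1·10 + 4·5 = 30.

30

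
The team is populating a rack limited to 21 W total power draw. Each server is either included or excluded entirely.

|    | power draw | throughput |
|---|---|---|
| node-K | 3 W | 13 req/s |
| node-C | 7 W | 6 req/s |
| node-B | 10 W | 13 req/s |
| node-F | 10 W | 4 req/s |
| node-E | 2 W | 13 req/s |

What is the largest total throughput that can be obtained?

39

This is a 0-1 knapsack instance.
Allowing fractional choices, the relaxed optimum would be about 44.1, but servers are indivisible.
node-C + node-B + node-E: power draw 7 + 10 + 2 = 19 ≤ 21, throughput 6 + 13 + 13 = 32.
node-K + node-C + node-E: power draw 3 + 7 + 2 = 12 ≤ 21, throughput 13 + 6 + 13 = 32.
node-K + node-B + node-E: power draw 3 + 10 + 2 = 15 ≤ 21, throughput 13 + 13 + 13 = 39.
Best is node-K, node-B, and node-E with total throughput 39.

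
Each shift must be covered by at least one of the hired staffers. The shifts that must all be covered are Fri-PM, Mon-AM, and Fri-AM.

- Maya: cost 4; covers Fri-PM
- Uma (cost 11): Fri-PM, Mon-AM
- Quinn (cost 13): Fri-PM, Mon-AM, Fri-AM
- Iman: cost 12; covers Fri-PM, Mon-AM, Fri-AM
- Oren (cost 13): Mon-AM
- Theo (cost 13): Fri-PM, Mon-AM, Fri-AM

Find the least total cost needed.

This is a weighted set-cover instance.
Iman alone covers Fri-PM, Mon-AM, Fri-AM — every shift.
Total cost: 12.

12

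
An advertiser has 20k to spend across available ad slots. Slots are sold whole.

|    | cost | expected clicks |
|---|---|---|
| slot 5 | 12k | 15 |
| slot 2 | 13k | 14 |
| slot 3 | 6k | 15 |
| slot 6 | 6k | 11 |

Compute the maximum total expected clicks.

30

This is an integer program with binary decision variables.
Take slot 5 and slot 3: cost 12 + 6 = 18 ≤ 20, expected clicks 15 + 15 = 30.
No other feasible combination does better.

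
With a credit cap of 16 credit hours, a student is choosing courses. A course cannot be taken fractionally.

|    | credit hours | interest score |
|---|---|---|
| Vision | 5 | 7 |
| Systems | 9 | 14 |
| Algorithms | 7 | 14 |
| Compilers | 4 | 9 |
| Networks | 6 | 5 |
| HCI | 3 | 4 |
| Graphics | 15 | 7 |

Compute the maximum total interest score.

30

Allowing fractional choices, the relaxed optimum would be about 30.8, but courses are indivisible.
Vision + Algorithms + Compilers: credit hours 5 + 7 + 4 = 16 ≤ 16, interest score 7 + 14 + 9 = 30.
Algorithms + Compilers + HCI: credit hours 7 + 4 + 3 = 14 ≤ 16, interest score 14 + 9 + 4 = 27.
Systems + Algorithms: credit hours 9 + 7 = 16 ≤ 16, interest score 14 + 14 = 28.
Best is Vision, Algorithms, and Compilers with total interest score 30.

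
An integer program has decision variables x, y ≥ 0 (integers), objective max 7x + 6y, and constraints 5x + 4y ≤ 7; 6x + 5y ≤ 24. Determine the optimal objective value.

The continuous relaxation peaks at (0, 1.75) with value 10.50; rounding to a feasible lattice point costs some objective.
(x,y)=(1,0) is feasible, giving 7.
(x,y)=(0,1) is feasible, giving 6.
(x,y)=(0,0) is feasible, giving 0.
No feasible integer point exceeds 7.

7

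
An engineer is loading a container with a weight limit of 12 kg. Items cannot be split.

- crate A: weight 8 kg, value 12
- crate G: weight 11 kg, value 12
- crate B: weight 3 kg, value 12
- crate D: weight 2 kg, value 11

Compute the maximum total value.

24

This is an integer program with binary decision variables.
Allowing fractional choices, the relaxed optimum would be about 33.5, but items are indivisible.
crate A + crate B: weight 8 + 3 = 11 ≤ 12, value 12 + 12 = 24.
crate A + crate D: weight 8 + 2 = 10 ≤ 12, value 12 + 11 = 23.
crate B + crate D: weight 3 + 2 = 5 ≤ 12, value 12 + 11 = 23.
Best is crate A and crate B with total value 24.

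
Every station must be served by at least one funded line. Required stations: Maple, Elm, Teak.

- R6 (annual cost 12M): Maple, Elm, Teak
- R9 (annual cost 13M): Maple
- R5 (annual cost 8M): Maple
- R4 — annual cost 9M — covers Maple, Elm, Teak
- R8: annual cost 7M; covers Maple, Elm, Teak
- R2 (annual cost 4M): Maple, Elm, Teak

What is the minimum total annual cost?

This is a weighted set-cover instance.
R2 alone covers Maple, Elm, Teak — every station.
Total annual cost: 4.

4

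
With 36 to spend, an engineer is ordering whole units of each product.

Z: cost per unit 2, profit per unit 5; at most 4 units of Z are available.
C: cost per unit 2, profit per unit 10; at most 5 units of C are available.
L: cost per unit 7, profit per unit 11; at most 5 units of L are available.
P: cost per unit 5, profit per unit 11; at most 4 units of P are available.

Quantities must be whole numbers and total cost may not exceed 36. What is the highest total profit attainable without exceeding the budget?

3×Z, 5×C, and 4×P: cost 36 ≤ 36, profit 3·5 + 5·10 + 4·11 = 109.
2×Z, 5×C, and 4×P: cost 34 ≤ 36, profit 2·5 + 5·10 + 4·11 = 104.
Best is 109.

109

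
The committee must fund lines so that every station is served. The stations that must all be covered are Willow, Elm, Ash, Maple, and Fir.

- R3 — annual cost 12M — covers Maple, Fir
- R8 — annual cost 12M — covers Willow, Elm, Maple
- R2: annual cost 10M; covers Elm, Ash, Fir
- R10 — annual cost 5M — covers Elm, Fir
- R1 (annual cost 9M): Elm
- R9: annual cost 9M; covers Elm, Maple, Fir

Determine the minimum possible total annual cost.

The greedy cost-per-new-station heuristic would pick R10, R8, and R2 for 27, but a cheaper cover exists.
Choose R8 and R2: together they cover Willow, Elm, Ash, Maple, Fir — every station.
Total annual cost: 12 + 10 = 22.
No cover costs less than 22.

22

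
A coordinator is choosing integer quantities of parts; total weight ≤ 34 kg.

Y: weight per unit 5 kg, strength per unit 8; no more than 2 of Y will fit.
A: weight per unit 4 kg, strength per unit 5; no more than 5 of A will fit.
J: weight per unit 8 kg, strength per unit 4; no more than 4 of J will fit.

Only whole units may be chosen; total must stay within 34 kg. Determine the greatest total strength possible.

This is a bounded integer knapsack.
2×Y and 5×A: weight 30 ≤ 34, strength 2·8 + 5·5 = 41.
2×Y, 4×A, and 1×J: weight 34 ≤ 34, strength 2·8 + 4·5 + 1·4 = 40.
Best is 41.

41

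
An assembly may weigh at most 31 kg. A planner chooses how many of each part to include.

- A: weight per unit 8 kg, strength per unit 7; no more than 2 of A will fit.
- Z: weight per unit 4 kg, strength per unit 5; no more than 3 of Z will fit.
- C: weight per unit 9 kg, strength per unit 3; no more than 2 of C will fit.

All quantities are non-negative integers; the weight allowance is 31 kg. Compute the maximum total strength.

Take 2×A and 3×Z: weight 28 ≤ 31, strength 2·7 + 3·5 = 29.
Z has the best ratio (5/4) and is taken to its limit of 3; remaining capacity is filled optimally with the others.

29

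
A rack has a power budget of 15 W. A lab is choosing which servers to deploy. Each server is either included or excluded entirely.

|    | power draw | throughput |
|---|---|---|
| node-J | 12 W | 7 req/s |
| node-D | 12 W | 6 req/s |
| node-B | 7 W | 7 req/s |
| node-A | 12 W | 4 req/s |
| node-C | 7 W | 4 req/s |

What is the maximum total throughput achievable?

Allowing fractional choices, the relaxed optimum would be about 11.7, but servers are indivisible.
node-J: power draw 12 ≤ 15, throughput 7.
node-B + node-C: power draw 7 + 7 = 14 ≤ 15, throughput 7 + 4 = 11.
node-B: power draw 7 ≤ 15, throughput 7.
Best is node-B and node-C with total throughput 11.

11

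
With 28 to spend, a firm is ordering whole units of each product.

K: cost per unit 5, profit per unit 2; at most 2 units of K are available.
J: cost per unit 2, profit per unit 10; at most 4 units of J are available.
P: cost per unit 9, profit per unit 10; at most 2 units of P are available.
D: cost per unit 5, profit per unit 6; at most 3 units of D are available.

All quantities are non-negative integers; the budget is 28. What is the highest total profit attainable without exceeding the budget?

62

This is a bounded integer knapsack.
Take 4×J, 1×P, and 2×D: cost 27 ≤ 28, profit 4·10 + 1·10 + 2·6 = 62.
J has the best ratio (10/2) and is taken to its limit of 4; remaining capacity is filled optimally with the others.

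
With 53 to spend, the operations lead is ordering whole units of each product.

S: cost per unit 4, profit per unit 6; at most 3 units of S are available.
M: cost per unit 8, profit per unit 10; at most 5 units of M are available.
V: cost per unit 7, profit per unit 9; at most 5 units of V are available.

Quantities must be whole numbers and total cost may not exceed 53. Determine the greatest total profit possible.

This is a bounded integer knapsack.
2×S, 2×M, and 4×V: cost 52 ≤ 53, profit 2·6 + 2·10 + 4·9 = 68.
2×S, 3×M, and 3×V: cost 53 ≤ 53, profit 2·6 + 3·10 + 3·9 = 69.
Best is 69.

69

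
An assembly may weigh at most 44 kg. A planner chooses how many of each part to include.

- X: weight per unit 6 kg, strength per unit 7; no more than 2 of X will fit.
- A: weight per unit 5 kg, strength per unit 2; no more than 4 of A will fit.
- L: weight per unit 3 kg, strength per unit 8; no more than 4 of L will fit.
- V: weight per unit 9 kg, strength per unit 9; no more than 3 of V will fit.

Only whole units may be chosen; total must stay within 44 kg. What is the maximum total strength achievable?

64

L has the best ratio (8/3); taking only L gives at most 4×8 = 32 (stopped by the supply cap of 4).
Mixing does better — 2×X, 4×L, and 2×V: weight 42 ≤ 44, strength 2·7 + 4·8 + 2·9 = 64.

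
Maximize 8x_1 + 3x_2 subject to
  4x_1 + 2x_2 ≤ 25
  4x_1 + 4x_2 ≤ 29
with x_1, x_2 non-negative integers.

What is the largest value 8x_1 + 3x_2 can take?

48

(x_1,x_2)=(6,0): 4·6+2·0=24≤25, 4·6+4·0=24≤29, objective 48.
(x_1,x_2)=(5,1): 4·5+2·1=22≤25, 4·5+4·1=24≤29, objective 43.
(x_1,x_2)=(5,0): 4·5+2·0=20≤25, 4·5+4·0=20≤29, objective 40.
No feasible integer point exceeds 48.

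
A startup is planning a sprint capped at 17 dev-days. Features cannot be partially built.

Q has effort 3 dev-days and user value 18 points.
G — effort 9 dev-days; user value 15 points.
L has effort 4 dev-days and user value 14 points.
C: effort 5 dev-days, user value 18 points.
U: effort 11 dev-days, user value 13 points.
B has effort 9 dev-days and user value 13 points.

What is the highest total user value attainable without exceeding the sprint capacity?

51

Allowing fractional choices, the relaxed optimum would be about 58.3, but features are indivisible.
Q + G + C: effort 3 + 9 + 5 = 17 ≤ 17, user value 18 + 15 + 18 = 51.
Q + L + C: effort 3 + 4 + 5 = 12 ≤ 17, user value 18 + 14 + 18 = 50.
Best is Q, G, and C with total user value 51.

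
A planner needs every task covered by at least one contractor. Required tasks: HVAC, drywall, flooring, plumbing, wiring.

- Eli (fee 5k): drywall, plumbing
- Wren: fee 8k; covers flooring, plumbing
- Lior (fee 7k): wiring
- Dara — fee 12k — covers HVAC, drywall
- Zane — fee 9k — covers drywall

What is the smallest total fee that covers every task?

The greedy cost-per-new-task heuristic would pick Eli, Lior, Wren, and Dara for 32, but a cheaper cover exists.
Choose Wren, Lior, and Dara: together they cover HVAC, drywall, flooring, plumbing, wiring — every task.
Total fee: 8 + 7 + 12 = 27.
No cover costs less than 27.

27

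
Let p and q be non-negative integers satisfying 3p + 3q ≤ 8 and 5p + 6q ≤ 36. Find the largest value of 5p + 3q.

(p,q)=(2,0): 3·2+3·0=6≤8, 5·2+6·0=10≤36, objective 10.
(p,q)=(1,1): 3·1+3·1=6≤8, 5·1+6·1=11≤36, objective 8.
(p,q)=(1,0): 3·1+3·0=3≤8, 5·1+6·0=5≤36, objective 5.
Maximum is 10 at (p,q)=(2,0).

10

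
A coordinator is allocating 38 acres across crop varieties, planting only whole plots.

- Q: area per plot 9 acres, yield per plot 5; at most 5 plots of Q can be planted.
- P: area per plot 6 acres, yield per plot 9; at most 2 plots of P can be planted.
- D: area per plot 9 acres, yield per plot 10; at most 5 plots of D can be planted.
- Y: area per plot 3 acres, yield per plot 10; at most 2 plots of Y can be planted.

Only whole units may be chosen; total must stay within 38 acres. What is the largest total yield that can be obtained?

58

Y has the best ratio (10/3); taking only Y gives at most 2×10 = 20 (stopped by the supply cap of 2).
Mixing does better — 2×P, 2×D, and 2×Y: area 36 ≤ 38, yield 2·9 + 2·10 + 2·10 = 58.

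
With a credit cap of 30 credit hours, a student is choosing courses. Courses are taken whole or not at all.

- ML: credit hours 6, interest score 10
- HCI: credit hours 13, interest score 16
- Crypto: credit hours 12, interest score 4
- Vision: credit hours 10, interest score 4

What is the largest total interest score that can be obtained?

30

ML + HCI + Vision: credit hours 6 + 13 + 10 = 29 ≤ 30, interest score 10 + 16 + 4 = 30.
ML + HCI: credit hours 6 + 13 = 19 ≤ 30, interest score 10 + 16 = 26.
Best is ML, HCI, and Vision with total interest score 30.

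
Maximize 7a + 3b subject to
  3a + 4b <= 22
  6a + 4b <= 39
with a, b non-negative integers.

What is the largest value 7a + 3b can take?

42

(a,b)=(6,0): 3·6+4·0=18≤22, 6·6+4·0=36≤39, objective 42.
(a,b)=(5,1): 3·5+4·1=19≤22, 6·5+4·1=34≤39, objective 38.
(a,b)=(5,0): 3·5+4·0=15≤22, 6·5+4·0=30≤39, objective 35.
Maximum is 42 at (a,b)=(6,0).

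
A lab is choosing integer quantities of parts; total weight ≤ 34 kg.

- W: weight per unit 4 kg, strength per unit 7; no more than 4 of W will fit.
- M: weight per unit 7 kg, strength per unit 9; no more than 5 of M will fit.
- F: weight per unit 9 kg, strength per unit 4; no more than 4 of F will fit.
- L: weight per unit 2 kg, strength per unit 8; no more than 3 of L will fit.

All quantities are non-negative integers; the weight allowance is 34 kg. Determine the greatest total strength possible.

63

L has the best ratio (8/2); taking only L gives at most 3×8 = 24 (stopped by the supply cap of 3).
Mixing does better — 3×W, 2×M, and 3×L: weight 32 ≤ 34, strength 3·7 + 2·9 + 3·8 = 63.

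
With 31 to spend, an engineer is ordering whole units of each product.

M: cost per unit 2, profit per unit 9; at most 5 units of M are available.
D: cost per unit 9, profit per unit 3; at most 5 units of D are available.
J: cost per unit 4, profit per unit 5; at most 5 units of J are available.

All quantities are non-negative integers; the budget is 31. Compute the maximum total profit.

70

Take 5×M and 5×J: cost 30 ≤ 31, profit 5·9 + 5·5 = 70.
M has the best ratio (9/2) and is taken to its limit of 5; remaining capacity is filled optimally with the others.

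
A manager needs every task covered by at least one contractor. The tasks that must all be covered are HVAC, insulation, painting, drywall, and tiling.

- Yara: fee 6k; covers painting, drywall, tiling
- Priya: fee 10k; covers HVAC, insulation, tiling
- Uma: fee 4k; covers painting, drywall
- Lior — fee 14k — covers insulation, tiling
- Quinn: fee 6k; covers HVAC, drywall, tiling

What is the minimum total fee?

14

Choose Priya and Uma: together they cover HVAC, insulation, painting, drywall, tiling — every task.
Total fee: 10 + 4 = 14.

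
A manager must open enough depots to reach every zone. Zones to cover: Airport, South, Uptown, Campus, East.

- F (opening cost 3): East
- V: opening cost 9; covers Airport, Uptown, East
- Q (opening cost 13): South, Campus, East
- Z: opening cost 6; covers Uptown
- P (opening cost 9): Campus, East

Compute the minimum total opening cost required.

22

This is an integer covering problem.
The greedy cost-per-new-zone heuristic would pick F, V, and Q for 25, but a cheaper cover exists.
Choose V and Q: together they cover Airport, South, Uptown, Campus, East — every zone.
Total opening cost: 9 + 13 = 22.
No cover costs less than 22.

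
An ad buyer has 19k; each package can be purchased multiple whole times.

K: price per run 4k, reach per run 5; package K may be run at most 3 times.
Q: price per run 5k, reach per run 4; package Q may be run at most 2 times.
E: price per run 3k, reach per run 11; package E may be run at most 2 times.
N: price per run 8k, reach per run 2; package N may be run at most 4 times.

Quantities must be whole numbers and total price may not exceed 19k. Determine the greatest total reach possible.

This is a bounded integer knapsack.
E has the best ratio (11/3); taking only E gives at most 2×11 = 22 (stopped by the supply cap of 2).
Mixing does better — 3×K and 2×E: price 18 ≤ 19, reach 3·5 + 2·11 = 37.

37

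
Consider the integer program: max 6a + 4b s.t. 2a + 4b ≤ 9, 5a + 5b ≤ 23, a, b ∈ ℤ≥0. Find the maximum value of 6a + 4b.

The continuous relaxation peaks at (4.5, 0) with value 27.00; rounding to a feasible lattice point costs some objective.
(a,b)=(4,0): 2·4+4·0=8≤9, 5·4+5·0=20≤23, objective 24.
(a,b)=(3,0): 2·3+4·0=6≤9, 5·3+5·0=15≤23, objective 18.
No feasible integer point exceeds 24.

24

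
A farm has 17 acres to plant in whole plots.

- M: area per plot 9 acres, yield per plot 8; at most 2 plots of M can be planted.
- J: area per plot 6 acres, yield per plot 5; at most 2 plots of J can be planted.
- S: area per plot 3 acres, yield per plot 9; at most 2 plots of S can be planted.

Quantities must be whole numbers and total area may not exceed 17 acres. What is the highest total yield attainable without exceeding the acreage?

26

This is a bounded integer knapsack.
S has the best ratio (9/3); taking only S gives at most 2×9 = 18 (stopped by the supply cap of 2).
Mixing does better — 1×M and 2×S: area 15 ≤ 17, yield 1·8 + 2·9 = 26.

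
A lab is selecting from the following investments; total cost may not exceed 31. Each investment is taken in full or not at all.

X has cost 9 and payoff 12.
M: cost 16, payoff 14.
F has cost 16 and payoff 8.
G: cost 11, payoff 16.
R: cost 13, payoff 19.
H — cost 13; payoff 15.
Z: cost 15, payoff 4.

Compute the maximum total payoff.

Allowing fractional choices, the relaxed optimum would be about 44.3, but investments are indivisible.
R + H: cost 13 + 13 = 26 ≤ 31, payoff 19 + 15 = 34.
G + R: cost 11 + 13 = 24 ≤ 31, payoff 16 + 19 = 35.
Best is G and R with total payoff 35.

35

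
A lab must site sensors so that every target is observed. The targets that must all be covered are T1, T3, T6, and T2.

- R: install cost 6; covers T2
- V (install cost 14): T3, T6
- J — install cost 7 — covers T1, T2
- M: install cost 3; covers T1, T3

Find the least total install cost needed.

The greedy cost-per-new-target heuristic would pick M, R, and V for 23, but a cheaper cover exists.
Choose V and J: together they cover T1, T3, T6, T2 — every target.
Total install cost: 14 + 7 = 21.
No cover costs less than 21.

21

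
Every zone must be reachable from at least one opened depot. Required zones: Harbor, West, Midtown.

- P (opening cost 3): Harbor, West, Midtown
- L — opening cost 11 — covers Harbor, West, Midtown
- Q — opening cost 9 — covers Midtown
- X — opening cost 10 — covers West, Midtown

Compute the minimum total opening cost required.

P alone covers Harbor, West, Midtown — every zone.
Total opening cost: 3.

3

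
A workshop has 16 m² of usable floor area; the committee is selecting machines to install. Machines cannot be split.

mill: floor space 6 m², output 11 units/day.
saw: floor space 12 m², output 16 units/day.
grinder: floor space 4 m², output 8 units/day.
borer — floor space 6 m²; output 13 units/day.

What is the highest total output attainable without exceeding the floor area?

saw + grinder: floor space 12 + 4 = 16 ≤ 16, output 16 + 8 = 24.
mill + borer: floor space 6 + 6 = 12 ≤ 16, output 11 + 13 = 24.
mill + grinder + borer: floor space 6 + 4 + 6 = 16 ≤ 16, output 11 + 8 + 13 = 32.
Best is mill, grinder, and borer with total output 32.

32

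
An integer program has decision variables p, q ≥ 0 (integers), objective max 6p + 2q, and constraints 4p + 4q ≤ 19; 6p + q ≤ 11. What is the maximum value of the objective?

The continuous relaxation peaks at (1.25, 3.5) with value 14.50; rounding to a feasible lattice point costs some objective.
(p,q)=(1,3): 4·1+4·3=16≤19, 6·1+1·3=9≤11, objective 12.
(p,q)=(1,2): 4·1+4·2=12≤19, 6·1+1·2=8≤11, objective 10.
(p,q)=(0,4): 4·0+4·4=16≤19, 6·0+1·4=4≤11, objective 8.
(p,q)=(0,3): 4·0+4·3=12≤19, 6·0+1·3=3≤11, objective 6.
No feasible integer point exceeds 12.

12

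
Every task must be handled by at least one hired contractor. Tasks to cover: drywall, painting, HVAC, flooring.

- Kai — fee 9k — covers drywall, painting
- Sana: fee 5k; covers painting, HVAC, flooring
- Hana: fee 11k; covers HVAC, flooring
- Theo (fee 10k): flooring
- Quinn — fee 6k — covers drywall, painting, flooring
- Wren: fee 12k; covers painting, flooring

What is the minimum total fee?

11

Choose Sana and Quinn: together they cover drywall, painting, HVAC, flooring — every task.
Total fee: 5 + 6 = 11.
No cover costs less than 11.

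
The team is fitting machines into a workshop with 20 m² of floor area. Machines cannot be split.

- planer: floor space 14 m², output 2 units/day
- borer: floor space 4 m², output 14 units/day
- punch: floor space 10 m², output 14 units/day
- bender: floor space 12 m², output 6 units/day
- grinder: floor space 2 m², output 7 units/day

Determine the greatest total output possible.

borer + punch + grinder: floor space 4 + 10 + 2 = 16 ≤ 20, output 14 + 14 + 7 = 35.
borer + punch: floor space 4 + 10 = 14 ≤ 20, output 14 + 14 = 28.
borer + bender + grinder: floor space 4 + 12 + 2 = 18 ≤ 20, output 14 + 6 + 7 = 27.
Best is borer, punch, and grinder with total output 35.

35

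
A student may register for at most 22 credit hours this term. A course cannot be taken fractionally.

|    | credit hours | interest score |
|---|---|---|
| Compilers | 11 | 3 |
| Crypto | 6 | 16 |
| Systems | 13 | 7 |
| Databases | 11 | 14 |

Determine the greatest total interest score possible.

Crypto + Systems: credit hours 6 + 13 = 19 ≤ 22, interest score 16 + 7 = 23.
Crypto + Databases: credit hours 6 + 11 = 17 ≤ 22, interest score 16 + 14 = 30.
Compilers + Crypto: credit hours 11 + 6 = 17 ≤ 22, interest score 3 + 16 = 19.
Best is Crypto and Databases with total interest score 30.

30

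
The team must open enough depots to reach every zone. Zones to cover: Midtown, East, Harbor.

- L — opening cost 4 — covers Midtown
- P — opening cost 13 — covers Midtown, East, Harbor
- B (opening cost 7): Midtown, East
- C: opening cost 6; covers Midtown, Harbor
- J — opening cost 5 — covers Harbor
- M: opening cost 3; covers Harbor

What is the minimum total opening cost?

Choose B and M: together they cover Midtown, East, Harbor — every zone.
Total opening cost: 7 + 3 = 10.

10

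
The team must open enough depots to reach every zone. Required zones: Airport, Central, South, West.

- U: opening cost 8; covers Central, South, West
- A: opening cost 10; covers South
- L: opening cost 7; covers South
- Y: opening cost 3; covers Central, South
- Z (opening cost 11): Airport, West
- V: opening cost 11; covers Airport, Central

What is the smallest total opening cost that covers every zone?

Choose Y and Z: together they cover Airport, Central, South, West — every zone.
Total opening cost: 3 + 11 = 14.
No cover costs less than 14.

14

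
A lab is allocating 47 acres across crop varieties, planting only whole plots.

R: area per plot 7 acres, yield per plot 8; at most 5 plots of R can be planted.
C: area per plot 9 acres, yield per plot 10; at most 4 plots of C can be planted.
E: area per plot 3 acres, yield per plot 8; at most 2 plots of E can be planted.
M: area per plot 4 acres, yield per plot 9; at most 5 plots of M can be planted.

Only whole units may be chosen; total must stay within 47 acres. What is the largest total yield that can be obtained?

2×C, 2×E, and 5×M: area 44 ≤ 47, yield 2·10 + 2·8 + 5·9 = 81.
3×R, 2×E, and 5×M: area 47 ≤ 47, yield 3·8 + 2·8 + 5·9 = 85.
Best is 85.

85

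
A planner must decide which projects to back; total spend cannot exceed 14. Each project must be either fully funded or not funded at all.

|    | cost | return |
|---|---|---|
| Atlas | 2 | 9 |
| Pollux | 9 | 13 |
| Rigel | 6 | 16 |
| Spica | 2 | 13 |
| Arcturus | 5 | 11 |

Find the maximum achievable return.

40

This is an integer program with binary decision variables.
Atlas + Rigel + Arcturus: cost 2 + 6 + 5 = 13 ≤ 14, return 9 + 16 + 11 = 36.
Rigel + Spica + Arcturus: cost 6 + 2 + 5 = 13 ≤ 14, return 16 + 13 + 11 = 40.
Atlas + Rigel + Spica: cost 2 + 6 + 2 = 10 ≤ 14, return 9 + 16 + 13 = 38.
Best is Rigel, Spica, and Arcturus with total return 40.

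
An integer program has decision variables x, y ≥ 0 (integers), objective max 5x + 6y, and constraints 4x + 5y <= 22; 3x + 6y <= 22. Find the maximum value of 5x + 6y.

(x,y)=(3,2) is feasible, giving 27.
(x,y)=(4,1) is feasible, giving 26.
(x,y)=(5,0) is feasible, giving 25.
Maximum is 27 at (x,y)=(3,2).

27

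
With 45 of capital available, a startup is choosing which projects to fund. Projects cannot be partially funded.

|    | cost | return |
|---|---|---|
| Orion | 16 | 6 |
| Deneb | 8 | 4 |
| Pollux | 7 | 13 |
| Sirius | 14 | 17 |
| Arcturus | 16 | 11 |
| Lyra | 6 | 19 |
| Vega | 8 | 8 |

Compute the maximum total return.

61

Take Deneb, Pollux, Sirius, Lyra, and Vega: cost 8 + 7 + 14 + 6 + 8 = 43 ≤ 45, return 4 + 13 + 17 + 19 + 8 = 61.
No other feasible combination does better.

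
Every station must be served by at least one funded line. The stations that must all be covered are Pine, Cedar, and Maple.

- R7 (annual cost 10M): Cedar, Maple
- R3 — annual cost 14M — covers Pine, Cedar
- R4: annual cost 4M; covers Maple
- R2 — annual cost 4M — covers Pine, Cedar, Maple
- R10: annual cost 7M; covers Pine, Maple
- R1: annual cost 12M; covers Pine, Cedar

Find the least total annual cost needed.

R2 alone covers Pine, Cedar, Maple — every station.
Total annual cost: 4.

4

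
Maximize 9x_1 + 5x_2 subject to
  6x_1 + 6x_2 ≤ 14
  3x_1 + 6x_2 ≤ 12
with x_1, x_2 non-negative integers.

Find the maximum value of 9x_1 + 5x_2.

(x_1,x_2)=(2,0) is feasible, giving 18.
(x_1,x_2)=(1,1) is feasible, giving 14.
No feasible integer point exceeds 18.

18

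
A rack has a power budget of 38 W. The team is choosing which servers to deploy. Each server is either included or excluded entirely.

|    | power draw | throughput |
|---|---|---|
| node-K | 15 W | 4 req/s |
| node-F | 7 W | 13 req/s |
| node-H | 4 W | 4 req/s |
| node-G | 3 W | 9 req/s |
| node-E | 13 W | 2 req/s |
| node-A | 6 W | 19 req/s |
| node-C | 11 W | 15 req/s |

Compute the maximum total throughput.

60

node-F + node-H + node-G + node-A + node-C: power draw 7 + 4 + 3 + 6 + 11 = 31 ≤ 38, throughput 13 + 4 + 9 + 19 + 15 = 60.
node-F + node-G + node-A + node-C: power draw 7 + 3 + 6 + 11 = 27 ≤ 38, throughput 13 + 9 + 19 + 15 = 56.
node-F + node-H + node-A + node-C: power draw 7 + 4 + 6 + 11 = 28 ≤ 38, throughput 13 + 4 + 19 + 15 = 51.
Best is node-F, node-H, node-G, node-A, and node-C with total throughput 60.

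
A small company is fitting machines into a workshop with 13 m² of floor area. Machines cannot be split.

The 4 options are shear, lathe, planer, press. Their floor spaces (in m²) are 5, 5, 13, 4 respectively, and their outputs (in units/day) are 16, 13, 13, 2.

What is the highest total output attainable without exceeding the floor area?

29

Allowing fractional choices, the relaxed optimum would be about 32.0, but machines are indivisible.
shear: floor space 5 ≤ 13, output 16.
shear + press: floor space 5 + 4 = 9 ≤ 13, output 16 + 2 = 18.
shear + lathe: floor space 5 + 5 = 10 ≤ 13, output 16 + 13 = 29.
Best is shear and lathe with total output 29.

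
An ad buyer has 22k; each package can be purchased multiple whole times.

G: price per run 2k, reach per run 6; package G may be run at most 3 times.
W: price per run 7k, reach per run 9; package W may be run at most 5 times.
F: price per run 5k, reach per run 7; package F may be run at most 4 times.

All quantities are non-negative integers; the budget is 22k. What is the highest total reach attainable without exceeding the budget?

This is a bounded integer knapsack.
Take 3×G and 3×F: price 21 ≤ 22, reach 3·6 + 3·7 = 39.
G has the best ratio (6/2) and is taken to its limit of 3; remaining capacity is filled optimally with the others.

39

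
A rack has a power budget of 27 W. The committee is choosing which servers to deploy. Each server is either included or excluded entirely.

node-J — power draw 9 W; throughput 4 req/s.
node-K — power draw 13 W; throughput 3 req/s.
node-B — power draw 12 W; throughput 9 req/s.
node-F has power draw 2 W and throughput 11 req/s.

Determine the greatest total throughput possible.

24

This is an integer program with binary decision variables.
node-B + node-F: power draw 12 + 2 = 14 ≤ 27, throughput 9 + 11 = 20.
node-J + node-B + node-F: power draw 9 + 12 + 2 = 23 ≤ 27, throughput 4 + 9 + 11 = 24.
node-K + node-B + node-F: power draw 13 + 12 + 2 = 27 ≤ 27, throughput 3 + 9 + 11 = 23.
Best is node-J, node-B, and node-F with total throughput 24.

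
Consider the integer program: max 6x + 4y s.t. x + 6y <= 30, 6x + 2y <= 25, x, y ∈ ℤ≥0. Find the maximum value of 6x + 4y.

30

Relaxing integrality, the LP optimum is 34.12 at (x,y) = (2.65, 4.56), which is not an integer point.
(x,y)=(3,3) is feasible, giving 30.
(x,y)=(2,4) is feasible, giving 28.
(x,y)=(3,2) is feasible, giving 26.
(x,y)=(2,3) is feasible, giving 24.
No feasible integer point exceeds 30.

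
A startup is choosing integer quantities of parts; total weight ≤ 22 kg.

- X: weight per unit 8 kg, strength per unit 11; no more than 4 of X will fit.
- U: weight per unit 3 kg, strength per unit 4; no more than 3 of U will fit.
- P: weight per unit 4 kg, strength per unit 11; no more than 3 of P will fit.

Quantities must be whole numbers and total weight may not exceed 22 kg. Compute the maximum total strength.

45

This is a bounded integer knapsack.
Take 3×U and 3×P: weight 21 ≤ 22, strength 3·4 + 3·11 = 45.
P has the best ratio (11/4) and is taken to its limit of 3; remaining capacity is filled optimally with the others.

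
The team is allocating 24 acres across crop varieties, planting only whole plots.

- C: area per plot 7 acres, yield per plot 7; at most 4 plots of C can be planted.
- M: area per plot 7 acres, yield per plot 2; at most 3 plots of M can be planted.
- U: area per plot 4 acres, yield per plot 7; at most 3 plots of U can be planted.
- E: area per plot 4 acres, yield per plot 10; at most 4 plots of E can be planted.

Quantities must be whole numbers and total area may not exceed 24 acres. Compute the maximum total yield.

Take 2×U and 4×E: area 24 ≤ 24, yield 2·7 + 4·10 = 54.
E has the best ratio (10/4) and is taken to its limit of 4; remaining capacity is filled optimally with the others.

54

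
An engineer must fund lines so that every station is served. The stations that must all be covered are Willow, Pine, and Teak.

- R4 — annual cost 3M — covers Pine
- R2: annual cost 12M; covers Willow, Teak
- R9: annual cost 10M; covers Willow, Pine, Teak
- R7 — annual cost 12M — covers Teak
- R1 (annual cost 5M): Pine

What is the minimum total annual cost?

10

The greedy cost-per-new-station heuristic would pick R4 and R9 for 13, but a cheaper cover exists.
R9 alone covers Willow, Pine, Teak — every station.
Total annual cost: 10.
No cover costs less than 10.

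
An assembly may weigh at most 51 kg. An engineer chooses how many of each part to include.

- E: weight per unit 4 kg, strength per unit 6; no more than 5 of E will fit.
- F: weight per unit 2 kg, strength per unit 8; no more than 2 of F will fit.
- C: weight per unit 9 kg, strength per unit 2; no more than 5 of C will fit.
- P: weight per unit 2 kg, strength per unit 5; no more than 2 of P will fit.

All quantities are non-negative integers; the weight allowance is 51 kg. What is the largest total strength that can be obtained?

5×E, 2×F, 2×C, and 2×P: weight 46 ≤ 51, strength 5·6 + 2·8 + 2·2 + 2·5 = 60.
5×E, 2×F, 1×C, and 2×P: weight 37 ≤ 51, strength 5·6 + 2·8 + 1·2 + 2·5 = 58.
Best is 60.

60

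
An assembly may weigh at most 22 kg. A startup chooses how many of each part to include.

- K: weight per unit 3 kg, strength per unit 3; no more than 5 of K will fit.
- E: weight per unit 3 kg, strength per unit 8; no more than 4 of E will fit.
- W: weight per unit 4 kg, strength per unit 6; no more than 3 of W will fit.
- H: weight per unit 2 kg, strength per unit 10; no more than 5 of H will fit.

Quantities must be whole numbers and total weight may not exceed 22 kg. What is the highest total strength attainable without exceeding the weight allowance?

82

This is a bounded integer knapsack.
Take 4×E and 5×H: weight 22 ≤ 22, strength 4·8 + 5·10 = 82.
H has the best ratio (10/2) and is taken to its limit of 5; remaining capacity is filled optimally with the others.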